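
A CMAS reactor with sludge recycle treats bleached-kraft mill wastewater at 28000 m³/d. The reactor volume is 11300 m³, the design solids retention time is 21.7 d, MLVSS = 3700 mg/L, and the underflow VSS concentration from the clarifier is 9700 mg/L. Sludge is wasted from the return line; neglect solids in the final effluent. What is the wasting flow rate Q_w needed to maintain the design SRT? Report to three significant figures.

Q_w ≈ 199 m³/d

Q_w = (V·X)/(θ_c X_r) = 11300 × 3700 / (21.7 × 9700) = 198.6 m³/d.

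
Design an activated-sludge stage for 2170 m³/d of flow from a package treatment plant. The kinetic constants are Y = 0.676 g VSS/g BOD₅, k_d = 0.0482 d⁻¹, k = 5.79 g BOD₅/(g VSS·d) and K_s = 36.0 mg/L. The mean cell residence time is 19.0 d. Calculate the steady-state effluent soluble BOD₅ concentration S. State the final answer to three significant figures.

S ≈ 0.952 mg/L

Effluent substrate depends only on kinetics and SRT: S = K_s(1 + k_d θ_c) / [θ_c(Yk − k_d) − 1] = 36.0 × (1 + 0.0482 × 19.0) / [19.0 × (0.676 × 5.79 − 0.0482) − 1] = 68.97 / 72.45 = 0.9519 mg/L.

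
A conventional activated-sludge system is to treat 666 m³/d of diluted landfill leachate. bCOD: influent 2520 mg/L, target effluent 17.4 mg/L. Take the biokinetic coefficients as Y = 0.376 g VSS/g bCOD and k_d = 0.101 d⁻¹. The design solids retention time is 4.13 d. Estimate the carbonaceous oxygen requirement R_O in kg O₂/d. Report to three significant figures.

R_O ≈ 1040 kg O₂/d

Y_obs = Y / (1 + k_d θ_c) = 0.376 / (1 + 0.101 × 4.13) = 0.376 / 1.417 = 0.2653.
ΔS = 2520 − 17.4 = 2503 mg/L, so the substrate removal rate is 666 × 2503/1000 = 1667 kg bCOD/d.
Biomass synthesised: P_X = Y_obs × 1667 = 442.2 kg VSS/d.
R_O = Q·ΔS − 1.42 P_X = 1667 − 628.0 = 1039 kg O₂/d.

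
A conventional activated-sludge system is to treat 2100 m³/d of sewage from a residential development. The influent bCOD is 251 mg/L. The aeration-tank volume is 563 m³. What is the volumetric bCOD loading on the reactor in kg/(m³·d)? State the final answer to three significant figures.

L_v ≈ 0.936 kg bCOD/(m³·d)

Applied bCOD load per unit volume = Q·S₀/V = (2100 × 251/1000)/563.0 = 0.9362 kg bCOD·m⁻³·d⁻¹.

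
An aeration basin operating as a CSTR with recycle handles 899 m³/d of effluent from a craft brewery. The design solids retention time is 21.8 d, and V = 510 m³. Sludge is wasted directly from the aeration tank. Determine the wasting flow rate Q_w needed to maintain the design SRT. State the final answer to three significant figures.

For wasting at MLVSS concentration, Q_w = V/θ_c = 510.0/21.8 = 23.39 m³/d.

Q_w ≈ 23.4 m³/d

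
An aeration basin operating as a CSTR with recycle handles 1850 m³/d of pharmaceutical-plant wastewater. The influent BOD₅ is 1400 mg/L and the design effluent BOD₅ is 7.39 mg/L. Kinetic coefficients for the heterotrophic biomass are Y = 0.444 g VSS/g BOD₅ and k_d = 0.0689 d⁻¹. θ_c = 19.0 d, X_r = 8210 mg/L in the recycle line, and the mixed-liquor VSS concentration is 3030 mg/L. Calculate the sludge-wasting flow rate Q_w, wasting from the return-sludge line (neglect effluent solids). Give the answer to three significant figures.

Steady-state biomass mass balance: V·X·(1 + k_d·θ_c) = Y·Q·(S₀ − S)·θ_c, so V = 0.444 × 1850 × (1400 − 7.39) × 19.0 / [3030 × (1 + 0.0689 × 19.0)] = 2.17×10^7 / 6997 = 3106 m³.
Wasting from the return line (neglecting effluent solids): Q_w = V·X / (θ_c·X_r) = 3106 × 3030 / (19.0 × 8210) = 60.34 m³/d.

Q_w ≈ 60.3 m³/d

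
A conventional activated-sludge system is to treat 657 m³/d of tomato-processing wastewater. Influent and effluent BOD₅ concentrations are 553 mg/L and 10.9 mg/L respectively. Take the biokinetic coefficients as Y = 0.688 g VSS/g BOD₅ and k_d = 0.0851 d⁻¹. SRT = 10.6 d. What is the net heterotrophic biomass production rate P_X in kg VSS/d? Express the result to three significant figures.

P_X ≈ 129 kg VSS/d

Observed yield with endogenous decay: Y_obs = Y / (1 + k_d·θ_c) = 0.688 / (1 + 0.0851 × 10.6) = 0.688 / 1.902 = 0.3617 g VSS/g BOD₅.
Mass of BOD₅ removed per day: Q(S₀ − S) = 657 × 542.1 g/m³ = 356.2 kg/d.
So the net sludge growth is P_X = 0.3617 × 356.2 = 128.8 kg VSS/d.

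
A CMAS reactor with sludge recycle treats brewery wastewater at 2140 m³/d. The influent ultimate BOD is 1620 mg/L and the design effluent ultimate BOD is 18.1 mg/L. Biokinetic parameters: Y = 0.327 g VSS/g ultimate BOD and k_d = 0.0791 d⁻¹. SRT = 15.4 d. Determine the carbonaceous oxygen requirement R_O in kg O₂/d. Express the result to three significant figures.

R_O ≈ 2710 kg O₂/d

Y_obs = Y / (1 + k_d θ_c) = 0.327 / (1 + 0.0791 × 15.4) = 0.327 / 2.218 = 0.1474.
Q·(S₀ − S) = 2140 × (1620 − 18.1) × 10⁻³ = 3428 kg/d removed.
Net sludge production P_X = 0.1474 × 3428 = 505.4 kg VSS/d.
R_O = Q·(S₀ − S) − 1.42·P_X = 3428 − 1.42 × 505.4 = 2710 kg O₂/d.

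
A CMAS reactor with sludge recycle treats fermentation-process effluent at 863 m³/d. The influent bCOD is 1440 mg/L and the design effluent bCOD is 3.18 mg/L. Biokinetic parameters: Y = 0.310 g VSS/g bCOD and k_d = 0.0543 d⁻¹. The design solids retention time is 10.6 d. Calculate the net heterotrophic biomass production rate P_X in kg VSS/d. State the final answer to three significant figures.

Y_obs = Y / (1 + k_d θ_c) = 0.310 / (1 + 0.0543 × 10.6) = 0.310 / 1.576 = 0.1968.
Q·(S₀ − S) = 863 × (1440 − 3.18) × 10⁻³ = 1240 kg/d removed.
Biomass produced: P_X = Y_obs·Q·ΔS = 0.1968 × 1240 ≈ 244.0 kg VSS/d.

P_X ≈ 244 kg VSS/d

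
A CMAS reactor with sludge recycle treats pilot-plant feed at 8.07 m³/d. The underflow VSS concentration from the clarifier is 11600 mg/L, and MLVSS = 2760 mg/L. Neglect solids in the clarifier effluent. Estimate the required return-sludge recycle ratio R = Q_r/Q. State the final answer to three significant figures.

R ≈ 0.312

Solids balance on the clarifier gives (1+R)X = R·X_r, so R = X/(X_r − X) = 2760 / (11600 − 2760) = 0.3122.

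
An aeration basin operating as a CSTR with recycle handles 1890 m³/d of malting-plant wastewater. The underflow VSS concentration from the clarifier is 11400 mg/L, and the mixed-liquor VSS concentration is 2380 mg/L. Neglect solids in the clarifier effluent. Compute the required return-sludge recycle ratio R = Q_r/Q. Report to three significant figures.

R ≈ 0.264

R = Q_r/Q = X/(X_r − X) = 2380 / (11400 − 2380) = 0.2639.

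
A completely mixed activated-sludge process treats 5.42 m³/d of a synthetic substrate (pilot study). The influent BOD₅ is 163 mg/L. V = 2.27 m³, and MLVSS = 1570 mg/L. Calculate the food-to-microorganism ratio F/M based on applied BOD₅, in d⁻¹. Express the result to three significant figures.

Food-to-microorganism ratio F/M = Q S₀ / (V X) = 5.42 × 163 / (2.270 × 1570) = 0.2479 d⁻¹.

F/M ≈ 0.248 d⁻¹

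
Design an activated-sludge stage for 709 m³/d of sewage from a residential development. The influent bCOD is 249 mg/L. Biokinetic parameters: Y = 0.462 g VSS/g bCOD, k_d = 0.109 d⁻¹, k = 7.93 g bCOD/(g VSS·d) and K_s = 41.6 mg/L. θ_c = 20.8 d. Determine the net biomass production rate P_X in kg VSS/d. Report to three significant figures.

For a completely mixed reactor with recycle the Lawrence–McCarty relation gives S = K_s·(1 + k_d·θ_c) / [θ_c·(Y·k − k_d) − 1] = 41.6 × (1 + 0.109 × 20.8) / [20.8 × (0.462 × 7.93 − 0.109) − 1] = 135.9 / 72.94 = 1.863 mg/L.
Correct the yield for decay: Y_obs = Y/(1 + k_d θ_c) = 0.462 / (1 + 0.109 × 20.8) = 0.462 / 3.267 = 0.1414.
Q·(S₀ − S) = 709 × (249 − 1.86) × 10⁻³ = 175.2 kg/d removed.
Net biomass production P_X = Y_obs × Q·(S₀ − S) = 0.1414 × 175.2 = 24.78 kg VSS/d.

P_X ≈ 24.8 kg VSS/d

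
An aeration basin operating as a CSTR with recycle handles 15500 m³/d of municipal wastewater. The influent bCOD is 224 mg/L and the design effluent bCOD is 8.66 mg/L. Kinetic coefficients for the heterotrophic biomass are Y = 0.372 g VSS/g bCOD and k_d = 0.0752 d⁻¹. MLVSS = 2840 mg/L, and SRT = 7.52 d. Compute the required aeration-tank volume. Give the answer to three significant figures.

V ≈ 2100 m³

Rearranging the biomass balance for a CMAS with decay, V = Y·Q·ΔS·θ_c / [X·(1+k_d θ_c)] = 0.372 × 15500 × (224 − 8.66) × 7.52 / [2840 × (1 + 0.0752 × 7.52)] = 9.34×10^6 / 4446 = 2100 m³.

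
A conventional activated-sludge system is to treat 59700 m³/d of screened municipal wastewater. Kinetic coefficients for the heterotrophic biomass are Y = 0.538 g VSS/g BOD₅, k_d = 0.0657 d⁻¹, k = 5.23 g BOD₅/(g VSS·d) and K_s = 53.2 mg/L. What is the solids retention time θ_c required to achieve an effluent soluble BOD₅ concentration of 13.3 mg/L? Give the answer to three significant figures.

Specific growth rate at S = 13.3 mg/L: μ = YkS/(K_s+S) = 0.538·5.23·13.3/(53.2+13.3) = 0.5627 d⁻¹.
Then 1/θ_c = μ − k_d = 0.5627 − 0.0657 = 0.4970 d⁻¹, giving θ_c = 2.012 d.

θ_c ≈ 2.01 d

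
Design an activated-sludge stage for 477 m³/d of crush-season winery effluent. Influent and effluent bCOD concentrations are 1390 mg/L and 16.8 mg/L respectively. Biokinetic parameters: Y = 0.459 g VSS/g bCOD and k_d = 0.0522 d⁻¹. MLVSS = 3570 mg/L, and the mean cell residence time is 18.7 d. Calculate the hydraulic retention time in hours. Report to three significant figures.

τ ≈ 40.1 h

Steady-state biomass mass balance: V·X·(1 + k_d·θ_c) = Y·Q·(S₀ − S)·θ_c, so V = 0.459 × 477 × (1390 − 16.8) × 18.7 / [3570 × (1 + 0.0522 × 18.7)] = 5.62×10^6 / 7055 = 796.9 m³.
Hydraulic retention time τ = V/Q = 796.9 / 477 = 1.671 d = 40.10 h.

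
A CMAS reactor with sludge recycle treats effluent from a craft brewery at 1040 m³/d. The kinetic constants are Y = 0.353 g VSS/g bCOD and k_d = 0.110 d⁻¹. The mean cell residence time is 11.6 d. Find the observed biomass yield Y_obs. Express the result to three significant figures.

Y_obs ≈ 0.155 g VSS/g bCOD

Y_obs = Y / (1 + k_d θ_c) = 0.353 / (1 + 0.110 × 11.6) = 0.353 / 2.276 = 0.1551.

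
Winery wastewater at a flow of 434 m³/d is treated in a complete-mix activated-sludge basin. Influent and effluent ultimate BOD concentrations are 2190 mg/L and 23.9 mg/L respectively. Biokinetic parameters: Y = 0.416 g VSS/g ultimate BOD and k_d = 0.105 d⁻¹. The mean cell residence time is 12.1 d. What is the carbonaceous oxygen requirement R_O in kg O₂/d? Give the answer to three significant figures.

Correct the yield for decay: Y_obs = Y/(1 + k_d θ_c) = 0.416 / (1 + 0.105 × 12.1) = 0.416 / 2.271 = 0.1832.
ΔS = 2190 − 23.9 = 2166 mg/L, so the substrate removal rate is 434 × 2166/1000 = 940.1 kg ultimate BOD/d.
P_X = Y_obs·Q·(S₀ − S) = 0.1832 × 940.1 = 172.2 kg VSS/d.
R_O = Q·ΔS − 1.42 P_X = 940.1 − 244.6 = 695.5 kg O₂/d.

R_O ≈ 696 kg O₂/d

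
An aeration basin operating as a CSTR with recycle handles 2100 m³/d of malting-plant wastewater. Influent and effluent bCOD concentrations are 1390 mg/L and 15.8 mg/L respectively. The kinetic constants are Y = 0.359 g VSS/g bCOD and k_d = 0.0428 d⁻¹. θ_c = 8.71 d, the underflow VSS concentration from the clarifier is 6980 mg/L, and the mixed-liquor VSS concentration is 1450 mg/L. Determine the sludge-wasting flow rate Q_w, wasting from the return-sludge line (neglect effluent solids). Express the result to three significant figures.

Q_w ≈ 108 m³/d

From the SRT design equation V = Y Q (S₀−S) θ_c / [X (1 + k_d θ_c)] = 0.359 × 2100 × (1390 − 15.8) × 8.71 / [1450 × (1 + 0.0428 × 8.71)] = 9.02×10^6 / 1991 = 4533 m³.
θ_c = V·X/(Q_w·X_r) when wasting from the recycle, so Q_w = V·X/(θ_c·X_r) = 4533 × 1450 / (8.71 × 6980) = 108.1 m³/d.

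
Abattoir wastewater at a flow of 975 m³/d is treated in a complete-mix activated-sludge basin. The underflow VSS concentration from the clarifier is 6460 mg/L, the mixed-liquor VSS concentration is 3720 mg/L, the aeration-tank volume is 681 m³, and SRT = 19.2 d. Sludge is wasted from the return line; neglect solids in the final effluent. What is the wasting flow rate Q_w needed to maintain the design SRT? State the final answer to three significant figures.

Q_w ≈ 20.4 m³/d

θ_c = V·X/(Q_w·X_r) when wasting from the recycle, so Q_w = V·X/(θ_c·X_r) = 681.0 × 3720 / (19.2 × 6460) = 20.42 m³/d.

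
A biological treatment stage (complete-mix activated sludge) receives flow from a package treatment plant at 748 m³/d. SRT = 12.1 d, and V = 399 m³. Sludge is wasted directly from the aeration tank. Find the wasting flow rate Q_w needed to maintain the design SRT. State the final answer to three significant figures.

Q_w ≈ 33.0 m³/d

Wasting from the aeration tank: Q_w = V / θ_c = 399.0 / 12.1 = 32.98 m³/d.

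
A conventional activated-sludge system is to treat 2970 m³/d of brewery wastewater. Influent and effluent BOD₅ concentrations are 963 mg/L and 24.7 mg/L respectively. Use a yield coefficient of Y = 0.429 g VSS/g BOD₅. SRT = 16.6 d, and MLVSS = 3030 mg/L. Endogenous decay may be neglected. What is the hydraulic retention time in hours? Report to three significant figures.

V·X = Y·Q·ΔS·θ_c gives V = 0.429 × 2970 × (963 − 24.7) × 16.6 / 3030 = 6550 m³.
τ = V/Q = 6550/2970 = 2.205 d, or 52.93 h.

τ ≈ 52.9 h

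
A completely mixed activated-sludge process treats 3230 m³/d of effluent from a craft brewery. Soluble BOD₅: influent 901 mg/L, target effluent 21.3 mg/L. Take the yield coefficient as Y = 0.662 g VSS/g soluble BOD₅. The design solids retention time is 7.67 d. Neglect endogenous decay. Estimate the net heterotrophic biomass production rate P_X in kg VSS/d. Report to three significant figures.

Since k_d ≈ 0, Y_obs = Y = 0.662 g VSS/g soluble BOD₅.
Substrate removed = Q·(S₀ − S) = 3230 m³/d × (901 − 21.3) g/m³ = 2.84×10^6 g/d = 2841 kg/d.
So the net sludge growth is P_X = 0.6620 × 2841 = 1881 kg VSS/d.

P_X ≈ 1880 kg VSS/d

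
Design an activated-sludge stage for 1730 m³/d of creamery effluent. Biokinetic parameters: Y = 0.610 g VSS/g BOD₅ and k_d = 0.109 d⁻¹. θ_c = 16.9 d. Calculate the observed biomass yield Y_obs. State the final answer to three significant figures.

The observed yield is Y_obs = Y/(1 + k_d·θ_c) = 0.610 / (1 + 0.109 × 16.9) = 0.610 / 2.842 = 0.2146 g VSS per g BOD₅ removed.

Y_obs ≈ 0.215 g VSS/g BOD₅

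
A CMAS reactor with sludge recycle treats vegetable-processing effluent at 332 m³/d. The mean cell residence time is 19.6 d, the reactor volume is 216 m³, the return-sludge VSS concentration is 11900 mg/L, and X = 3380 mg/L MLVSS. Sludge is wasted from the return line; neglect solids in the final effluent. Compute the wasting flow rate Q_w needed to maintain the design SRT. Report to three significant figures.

θ_c = V·X/(Q_w·X_r) when wasting from the recycle, so Q_w = V·X/(θ_c·X_r) = 216.0 × 3380 / (19.6 × 11900) = 3.130 m³/d.

Q_w ≈ 3.13 m³/d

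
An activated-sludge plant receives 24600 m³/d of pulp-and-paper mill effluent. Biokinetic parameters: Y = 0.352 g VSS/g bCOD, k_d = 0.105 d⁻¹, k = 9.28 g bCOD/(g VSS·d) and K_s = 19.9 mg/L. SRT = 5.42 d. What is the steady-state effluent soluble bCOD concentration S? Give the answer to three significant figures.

S ≈ 1.94 mg/L

From the Monod/SRT balance for a CMAS, S = K_s·(1+k_d θ_c)/[θ_c·(Y k − k_d) − 1] = 19.9 × (1 + 0.105 × 5.42) / [5.42 × (0.352 × 9.28 − 0.105) − 1] = 31.23 / 16.14 = 1.935 mg/L.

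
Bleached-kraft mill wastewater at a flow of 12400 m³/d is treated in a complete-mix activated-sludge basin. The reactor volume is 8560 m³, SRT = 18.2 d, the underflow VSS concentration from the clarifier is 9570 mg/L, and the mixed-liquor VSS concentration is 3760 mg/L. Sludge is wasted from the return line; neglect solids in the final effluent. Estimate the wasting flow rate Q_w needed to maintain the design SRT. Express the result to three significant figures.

Wasting from the return line (neglecting effluent solids): Q_w = V·X / (θ_c·X_r) = 8560 × 3760 / (18.2 × 9570) = 184.8 m³/d.

Q_w ≈ 185 m³/d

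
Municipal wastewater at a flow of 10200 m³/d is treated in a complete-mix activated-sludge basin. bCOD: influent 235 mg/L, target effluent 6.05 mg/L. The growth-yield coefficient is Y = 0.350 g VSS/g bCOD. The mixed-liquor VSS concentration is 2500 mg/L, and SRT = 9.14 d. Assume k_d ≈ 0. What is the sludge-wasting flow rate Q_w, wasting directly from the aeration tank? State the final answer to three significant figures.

Q_w ≈ 327 m³/d

With k_d = 0 the design equation reduces to V = Y Q (S₀−S) θ_c / X = 0.350 × 10200 × (235 − 6.05) × 9.14 / 2500 = 2988 m³.
Wasting from the aeration tank: Q_w = V / θ_c = 2988 / 9.14 = 326.9 m³/d.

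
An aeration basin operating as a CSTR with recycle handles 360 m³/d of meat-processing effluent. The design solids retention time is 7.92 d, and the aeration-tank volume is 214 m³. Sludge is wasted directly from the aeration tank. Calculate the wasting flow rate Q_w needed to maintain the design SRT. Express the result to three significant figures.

Q_w ≈ 27.0 m³/d

With mixed-liquor wasting, θ_c = V/Q_w, so Q_w = V/θ_c = 214.0/7.92 = 27.02 m³/d.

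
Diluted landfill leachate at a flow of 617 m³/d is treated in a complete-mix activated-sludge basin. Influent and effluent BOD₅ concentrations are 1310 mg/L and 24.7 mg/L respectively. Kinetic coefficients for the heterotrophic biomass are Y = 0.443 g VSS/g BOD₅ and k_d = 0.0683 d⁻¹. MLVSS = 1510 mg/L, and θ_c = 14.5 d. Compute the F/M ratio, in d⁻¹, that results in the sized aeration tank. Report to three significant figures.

Rearranging the biomass balance for a CMAS with decay, V = Y·Q·ΔS·θ_c / [X·(1+k_d θ_c)] = 0.443 × 617 × (1310 − 24.7) × 14.5 / [1510 × (1 + 0.0683 × 14.5)] = 5.09×10^6 / 3005 = 1695 m³.
F/M = Q·S₀ / (V·X) = 617 × 1310 / (1695 × 1510) = 0.3158 g BOD₅·(g VSS·d)⁻¹.

F/M ≈ 0.316 d⁻¹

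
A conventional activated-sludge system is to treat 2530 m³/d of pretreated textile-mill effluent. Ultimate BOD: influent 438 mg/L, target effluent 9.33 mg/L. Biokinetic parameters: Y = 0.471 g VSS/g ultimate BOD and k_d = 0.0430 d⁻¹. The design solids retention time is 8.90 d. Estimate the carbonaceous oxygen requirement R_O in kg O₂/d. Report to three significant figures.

R_O ≈ 560 kg O₂/d

The observed yield is Y_obs = Y/(1 + k_d·θ_c) = 0.471 / (1 + 0.0430 × 8.90) = 0.471 / 1.383 = 0.3406 g VSS per g ultimate BOD removed.
ΔS = 438 − 9.33 = 428.7 mg/L, so the substrate removal rate is 2530 × 428.7/1000 = 1085 kg ultimate BOD/d.
Net sludge production P_X = 0.3406 × 1085 = 369.4 kg VSS/d.
R_O = Q·ΔS − 1.42 P_X = 1085 − 524.6 = 559.9 kg O₂/d.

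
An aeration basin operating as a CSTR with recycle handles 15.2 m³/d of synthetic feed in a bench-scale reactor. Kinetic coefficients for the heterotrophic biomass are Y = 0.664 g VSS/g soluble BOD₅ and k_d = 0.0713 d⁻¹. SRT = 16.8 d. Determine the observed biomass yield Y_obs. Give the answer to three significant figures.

The observed yield is Y_obs = Y/(1 + k_d·θ_c) = 0.664 / (1 + 0.0713 × 16.8) = 0.664 / 2.198 = 0.3021 g VSS per g soluble BOD₅ removed.

Y_obs ≈ 0.302 g VSS/g soluble BOD₅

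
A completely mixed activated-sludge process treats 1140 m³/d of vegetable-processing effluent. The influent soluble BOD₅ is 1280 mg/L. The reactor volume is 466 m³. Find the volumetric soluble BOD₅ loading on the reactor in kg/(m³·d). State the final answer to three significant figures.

L_v ≈ 3.13 kg soluble BOD₅/(m³·d)

Applied soluble BOD₅ load per unit volume = Q·S₀/V = (1140 × 1280/1000)/466.0 = 3.131 kg soluble BOD₅·m⁻³·d⁻¹.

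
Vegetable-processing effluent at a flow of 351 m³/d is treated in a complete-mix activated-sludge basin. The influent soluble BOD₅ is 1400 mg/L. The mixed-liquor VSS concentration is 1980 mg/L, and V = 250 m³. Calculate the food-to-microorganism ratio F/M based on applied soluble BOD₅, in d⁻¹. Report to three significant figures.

F/M = applied load / biomass = Q·S₀/(V·X) = 351 × 1400 / (250.0 × 1980) = 0.9927 d⁻¹.

F/M ≈ 0.993 d⁻¹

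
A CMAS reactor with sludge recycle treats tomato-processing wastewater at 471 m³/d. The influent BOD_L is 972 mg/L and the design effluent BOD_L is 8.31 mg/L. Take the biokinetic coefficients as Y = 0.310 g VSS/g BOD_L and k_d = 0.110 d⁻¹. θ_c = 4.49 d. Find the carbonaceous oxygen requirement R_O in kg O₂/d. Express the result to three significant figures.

R_O ≈ 320 kg O₂/d

The observed yield is Y_obs = Y/(1 + k_d·θ_c) = 0.310 / (1 + 0.110 × 4.49) = 0.310 / 1.494 = 0.2075 g VSS per g BOD_L removed.
Q·(S₀ − S) = 471 × (972 − 8.31) × 10⁻³ = 453.9 kg/d removed.
Biomass synthesised: P_X = Y_obs × 453.9 = 94.19 kg VSS/d.
Carbonaceous O₂ demand = substrate oxidised − cell-mass equivalent = 453.9 − 1.42 × 94.19 = 320.2 kg O₂/d.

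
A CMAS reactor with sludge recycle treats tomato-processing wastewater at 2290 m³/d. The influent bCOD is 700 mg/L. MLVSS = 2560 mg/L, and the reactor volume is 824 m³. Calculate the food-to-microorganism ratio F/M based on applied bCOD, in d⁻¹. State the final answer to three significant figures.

F/M ≈ 0.760 d⁻¹

F/M = applied load / biomass = Q·S₀/(V·X) = 2290 × 700 / (824.0 × 2560) = 0.7599 d⁻¹.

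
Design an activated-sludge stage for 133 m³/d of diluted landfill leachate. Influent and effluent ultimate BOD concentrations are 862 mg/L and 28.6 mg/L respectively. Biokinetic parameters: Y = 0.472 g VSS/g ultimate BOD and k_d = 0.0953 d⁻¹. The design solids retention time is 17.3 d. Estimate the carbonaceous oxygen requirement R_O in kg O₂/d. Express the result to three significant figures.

Y_obs = Y / (1 + k_d θ_c) = 0.472 / (1 + 0.0953 × 17.3) = 0.472 / 2.649 = 0.1782.
Q·(S₀ − S) = 133 × (862 − 28.6) × 10⁻³ = 110.8 kg/d removed.
P_X = Y_obs·Q·(S₀ − S) = 0.1782 × 110.8 = 19.75 kg VSS/d.
R_O = Q·(S₀ − S) − 1.42·P_X = 110.8 − 1.42 × 19.75 = 82.79 kg O₂/d.

R_O ≈ 82.8 kg O₂/d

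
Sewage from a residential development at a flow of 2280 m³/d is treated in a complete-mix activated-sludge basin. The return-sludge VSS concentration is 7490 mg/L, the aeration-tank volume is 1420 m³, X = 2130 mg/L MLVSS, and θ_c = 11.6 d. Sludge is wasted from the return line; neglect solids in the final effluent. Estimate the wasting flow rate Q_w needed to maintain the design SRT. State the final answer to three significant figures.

θ_c = V·X/(Q_w·X_r) when wasting from the recycle, so Q_w = V·X/(θ_c·X_r) = 1420 × 2130 / (11.6 × 7490) = 34.81 m³/d.

Q_w ≈ 34.8 m³/d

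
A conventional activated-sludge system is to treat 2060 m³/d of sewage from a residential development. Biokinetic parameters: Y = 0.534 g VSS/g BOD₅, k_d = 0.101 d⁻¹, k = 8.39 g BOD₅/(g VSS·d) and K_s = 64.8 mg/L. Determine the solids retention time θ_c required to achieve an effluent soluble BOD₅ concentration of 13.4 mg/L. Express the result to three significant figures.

Specific growth rate at S = 13.4 mg/L: μ = YkS/(K_s+S) = 0.534·8.39·13.4/(64.8+13.4) = 0.7677 d⁻¹.
1/θ_c = 0.7677 − 0.101 = 0.6667 d⁻¹, so θ_c = 1.500 d.

θ_c ≈ 1.50 d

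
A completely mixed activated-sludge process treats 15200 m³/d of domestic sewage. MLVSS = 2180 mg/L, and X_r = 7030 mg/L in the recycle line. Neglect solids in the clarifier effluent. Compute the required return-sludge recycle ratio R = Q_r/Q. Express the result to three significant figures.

R ≈ 0.449

Mass balance around the secondary clarifier (neglecting effluent solids): R = X / (X_r − X) = 2180 / (7030 − 2180) = 0.4495.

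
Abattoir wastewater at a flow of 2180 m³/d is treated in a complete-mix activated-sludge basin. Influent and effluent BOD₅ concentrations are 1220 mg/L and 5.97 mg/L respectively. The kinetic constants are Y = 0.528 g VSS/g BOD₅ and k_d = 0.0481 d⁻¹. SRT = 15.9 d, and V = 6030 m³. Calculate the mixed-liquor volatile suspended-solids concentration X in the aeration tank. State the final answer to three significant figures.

Solving the biomass balance for X: X = Y Q (S₀−S) θ_c / [V (1+k_d θ_c)] = 0.528 × 2180 × (1220 − 5.97) × 15.9 / [6030 × (1 + 0.0481 × 15.9)] = 2088 mg/L.

X ≈ 2090 mg/L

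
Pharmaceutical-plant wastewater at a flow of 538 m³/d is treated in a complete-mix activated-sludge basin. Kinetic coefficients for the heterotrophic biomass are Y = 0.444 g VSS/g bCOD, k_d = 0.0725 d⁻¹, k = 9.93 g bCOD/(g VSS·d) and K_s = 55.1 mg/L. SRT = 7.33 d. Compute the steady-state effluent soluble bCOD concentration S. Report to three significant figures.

For a completely mixed reactor with recycle the Lawrence–McCarty relation gives S = K_s·(1 + k_d·θ_c) / [θ_c·(Y·k − k_d) − 1] = 55.1 × (1 + 0.0725 × 7.33) / [7.33 × (0.444 × 9.93 − 0.0725) − 1] = 84.38 / 30.79 = 2.741 mg/L.

S ≈ 2.74 mg/L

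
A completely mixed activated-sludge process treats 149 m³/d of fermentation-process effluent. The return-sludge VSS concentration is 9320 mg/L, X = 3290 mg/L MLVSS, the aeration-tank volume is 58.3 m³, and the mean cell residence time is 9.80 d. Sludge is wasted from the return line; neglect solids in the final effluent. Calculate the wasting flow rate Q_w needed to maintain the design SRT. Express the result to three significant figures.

θ_c = V·X/(Q_w·X_r) when wasting from the recycle, so Q_w = V·X/(θ_c·X_r) = 58.30 × 3290 / (9.80 × 9320) = 2.100 m³/d.

Q_w ≈ 2.10 m³/d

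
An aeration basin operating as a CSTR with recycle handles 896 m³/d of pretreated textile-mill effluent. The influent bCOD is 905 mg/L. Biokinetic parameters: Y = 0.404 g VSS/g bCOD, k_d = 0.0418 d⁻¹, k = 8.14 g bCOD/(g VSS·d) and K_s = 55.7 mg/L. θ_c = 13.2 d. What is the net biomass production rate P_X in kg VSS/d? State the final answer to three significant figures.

P_X ≈ 211 kg VSS/d

For a completely mixed reactor with recycle the Lawrence–McCarty relation gives S = K_s·(1 + k_d·θ_c) / [θ_c·(Y·k − k_d) − 1] = 55.7 × (1 + 0.0418 × 13.2) / [13.2 × (0.404 × 8.14 − 0.0418) − 1] = 86.43 / 41.86 = 2.065 mg/L.
Y_obs = Y / (1 + k_d θ_c) = 0.404 / (1 + 0.0418 × 13.2) = 0.404 / 1.552 = 0.2603.
Substrate removed = Q·(S₀ − S) = 896 m³/d × (905 − 2.06) g/m³ = 8.09×10^5 g/d = 809.0 kg/d.
Biomass produced: P_X = Y_obs·Q·ΔS = 0.2603 × 809.0 ≈ 210.6 kg VSS/d.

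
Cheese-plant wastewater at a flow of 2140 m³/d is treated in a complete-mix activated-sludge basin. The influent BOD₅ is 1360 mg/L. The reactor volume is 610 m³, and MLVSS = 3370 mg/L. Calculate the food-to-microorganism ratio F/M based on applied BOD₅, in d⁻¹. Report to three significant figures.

F/M ≈ 1.42 d⁻¹

Food-to-microorganism ratio F/M = Q S₀ / (V X) = 2140 × 1360 / (610.0 × 3370) = 1.416 d⁻¹.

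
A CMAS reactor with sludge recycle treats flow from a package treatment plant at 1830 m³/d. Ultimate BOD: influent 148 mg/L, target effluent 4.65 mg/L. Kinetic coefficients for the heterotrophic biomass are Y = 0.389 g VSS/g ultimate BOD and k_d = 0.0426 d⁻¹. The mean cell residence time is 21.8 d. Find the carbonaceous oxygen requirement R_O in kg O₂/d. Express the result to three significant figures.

Y_obs = Y / (1 + k_d θ_c) = 0.389 / (1 + 0.0426 × 21.8) = 0.389 / 1.929 = 0.2017.
ΔS = 148 − 4.65 = 143.3 mg/L, so the substrate removal rate is 1830 × 143.3/1000 = 262.3 kg ultimate BOD/d.
Net sludge production P_X = 0.2017 × 262.3 = 52.91 kg VSS/d.
R_O = Q·(S₀ − S) − 1.42·P_X = 262.3 − 1.42 × 52.91 = 187.2 kg O₂/d.

R_O ≈ 187 kg O₂/d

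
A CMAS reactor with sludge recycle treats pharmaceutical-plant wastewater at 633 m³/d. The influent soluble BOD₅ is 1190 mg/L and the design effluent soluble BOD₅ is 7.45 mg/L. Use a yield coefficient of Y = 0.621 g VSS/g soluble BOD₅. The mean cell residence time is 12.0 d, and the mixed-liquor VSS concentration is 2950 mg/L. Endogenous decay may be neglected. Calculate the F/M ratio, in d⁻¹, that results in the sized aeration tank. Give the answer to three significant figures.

V·X = Y·Q·ΔS·θ_c gives V = 0.621 × 633 × (1190 − 7.45) × 12.0 / 2950 = 1891 m³.
F/M = applied load / biomass = Q·S₀/(V·X) = 633 × 1190 / (1891 × 2950) = 0.1350 d⁻¹.

F/M ≈ 0.135 d⁻¹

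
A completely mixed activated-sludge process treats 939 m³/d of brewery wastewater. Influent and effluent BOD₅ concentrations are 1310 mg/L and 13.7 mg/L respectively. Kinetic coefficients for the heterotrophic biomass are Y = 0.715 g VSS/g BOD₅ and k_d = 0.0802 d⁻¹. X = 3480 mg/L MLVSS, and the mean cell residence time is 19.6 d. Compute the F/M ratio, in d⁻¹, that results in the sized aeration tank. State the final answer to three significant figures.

F/M ≈ 0.185 d⁻¹

Rearranging the biomass balance for a CMAS with decay, V = Y·Q·ΔS·θ_c / [X·(1+k_d θ_c)] = 0.715 × 939 × (1310 − 13.7) × 19.6 / [3480 × (1 + 0.0802 × 19.6)] = 1.71×10^7 / 8950 = 1906 m³.
F/M = applied load / biomass = Q·S₀/(V·X) = 939 × 1310 / (1906 × 3480) = 0.1855 d⁻¹.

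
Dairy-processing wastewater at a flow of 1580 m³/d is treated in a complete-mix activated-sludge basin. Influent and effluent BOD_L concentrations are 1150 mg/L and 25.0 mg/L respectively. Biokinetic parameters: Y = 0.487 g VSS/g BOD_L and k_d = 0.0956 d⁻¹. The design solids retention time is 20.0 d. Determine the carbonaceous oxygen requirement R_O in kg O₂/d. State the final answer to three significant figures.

R_O ≈ 1360 kg O₂/d

The observed yield is Y_obs = Y/(1 + k_d·θ_c) = 0.487 / (1 + 0.0956 × 20.0) = 0.487 / 2.912 = 0.1672 g VSS per g BOD_L removed.
Q·(S₀ − S) = 1580 × (1150 − 25.0) × 10⁻³ = 1778 kg/d removed.
Biomass synthesised: P_X = Y_obs × 1778 = 297.3 kg VSS/d.
R_O = Q·(S₀ − S) − 1.42·P_X = 1778 − 1.42 × 297.3 = 1355 kg O₂/d.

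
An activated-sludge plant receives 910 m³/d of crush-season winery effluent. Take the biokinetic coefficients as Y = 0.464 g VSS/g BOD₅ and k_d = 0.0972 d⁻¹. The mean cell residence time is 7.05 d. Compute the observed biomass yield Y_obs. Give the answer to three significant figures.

Y_obs ≈ 0.275 g VSS/g BOD₅

Observed yield with endogenous decay: Y_obs = Y / (1 + k_d·θ_c) = 0.464 / (1 + 0.0972 × 7.05) = 0.464 / 1.685 = 0.2753 g VSS/g BOD₅.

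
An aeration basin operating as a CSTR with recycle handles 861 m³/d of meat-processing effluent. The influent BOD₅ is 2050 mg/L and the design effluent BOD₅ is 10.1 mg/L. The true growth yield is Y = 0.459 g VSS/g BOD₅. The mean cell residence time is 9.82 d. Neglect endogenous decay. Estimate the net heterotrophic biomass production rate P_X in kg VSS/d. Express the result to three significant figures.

P_X ≈ 806 kg VSS/d

With endogenous decay neglected, the observed yield equals the true yield: Y_obs = Y = 0.459 g VSS/g BOD₅.
ΔS = 2050 − 10.1 = 2040 mg/L, so the substrate removal rate is 861 × 2040/1000 = 1756 kg BOD₅/d.
P_X = Y_obs · Q(S₀ − S) = 0.4590 × 1756 = 806.2 kg VSS/d.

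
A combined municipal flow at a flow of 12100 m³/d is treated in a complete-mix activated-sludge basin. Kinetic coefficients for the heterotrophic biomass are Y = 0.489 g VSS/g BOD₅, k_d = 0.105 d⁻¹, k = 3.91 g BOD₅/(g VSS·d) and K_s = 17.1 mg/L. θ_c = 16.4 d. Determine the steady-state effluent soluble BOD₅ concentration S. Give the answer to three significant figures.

Effluent substrate depends only on kinetics and SRT: S = K_s(1 + k_d θ_c) / [θ_c(Yk − k_d) − 1] = 17.1 × (1 + 0.105 × 16.4) / [16.4 × (0.489 × 3.91 − 0.105) − 1] = 46.55 / 28.63 = 1.626 mg/L.

S ≈ 1.63 mg/L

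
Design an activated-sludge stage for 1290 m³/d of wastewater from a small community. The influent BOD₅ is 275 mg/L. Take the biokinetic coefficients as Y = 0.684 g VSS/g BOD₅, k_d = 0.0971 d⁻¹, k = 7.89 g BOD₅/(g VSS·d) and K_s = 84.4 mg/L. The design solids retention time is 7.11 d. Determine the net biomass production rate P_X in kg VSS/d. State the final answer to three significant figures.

P_X ≈ 142 kg VSS/d

Effluent substrate depends only on kinetics and SRT: S = K_s(1 + k_d θ_c) / [θ_c(Yk − k_d) − 1] = 84.4 × (1 + 0.0971 × 7.11) / [7.11 × (0.684 × 7.89 − 0.0971) − 1] = 142.7 / 36.68 = 3.889 mg/L.
The observed yield is Y_obs = Y/(1 + k_d·θ_c) = 0.684 / (1 + 0.0971 × 7.11) = 0.684 / 1.690 = 0.4046 g VSS per g BOD₅ removed.
ΔS = 275 − 3.89 = 271.1 mg/L, so the substrate removal rate is 1290 × 271.1/1000 = 349.7 kg BOD₅/d.
Biomass produced: P_X = Y_obs·Q·ΔS = 0.4046 × 349.7 ≈ 141.5 kg VSS/d.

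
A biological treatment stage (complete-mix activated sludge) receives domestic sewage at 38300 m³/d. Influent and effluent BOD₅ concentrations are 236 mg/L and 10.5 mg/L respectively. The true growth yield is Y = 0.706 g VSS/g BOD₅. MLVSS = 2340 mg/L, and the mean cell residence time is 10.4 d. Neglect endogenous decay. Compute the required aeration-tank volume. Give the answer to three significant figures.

V·X = Y·Q·ΔS·θ_c gives V = 0.706 × 38300 × (236 − 10.5) × 10.4 / 2340 = 27100 m³.

V ≈ 27100 m³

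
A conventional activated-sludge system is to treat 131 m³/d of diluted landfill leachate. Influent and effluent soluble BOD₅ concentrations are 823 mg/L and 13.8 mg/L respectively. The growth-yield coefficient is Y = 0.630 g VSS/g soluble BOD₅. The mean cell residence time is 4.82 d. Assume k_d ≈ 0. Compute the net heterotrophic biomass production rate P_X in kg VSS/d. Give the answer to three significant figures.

P_X ≈ 66.8 kg VSS/d

Since k_d ≈ 0, Y_obs = Y = 0.630 g VSS/g soluble BOD₅.
Q·(S₀ − S) = 131 × (823 − 13.8) × 10⁻³ = 106.0 kg/d removed.
So the net sludge growth is P_X = 0.6300 × 106.0 = 66.78 kg VSS/d.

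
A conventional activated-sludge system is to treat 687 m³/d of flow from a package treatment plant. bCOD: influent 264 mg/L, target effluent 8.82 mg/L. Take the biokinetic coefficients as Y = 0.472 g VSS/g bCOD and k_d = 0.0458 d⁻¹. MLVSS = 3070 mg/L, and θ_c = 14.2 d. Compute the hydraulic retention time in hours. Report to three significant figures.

From the SRT design equation V = Y Q (S₀−S) θ_c / [X (1 + k_d θ_c)] = 0.472 × 687 × (264 − 8.82) × 14.2 / [3070 × (1 + 0.0458 × 14.2)] = 1.17×10^6 / 5067 = 231.9 m³.
HRT = V/Q = 231.9 m³ / 687 m³·d⁻¹ = 0.3376 d × 24 = 8.102 h.

τ ≈ 8.10 h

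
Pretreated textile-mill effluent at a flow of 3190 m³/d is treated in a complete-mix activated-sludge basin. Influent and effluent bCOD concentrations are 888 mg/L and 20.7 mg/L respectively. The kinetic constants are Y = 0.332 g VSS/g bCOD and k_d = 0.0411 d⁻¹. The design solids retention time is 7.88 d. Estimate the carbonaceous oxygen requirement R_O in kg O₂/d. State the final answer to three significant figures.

R_O ≈ 1780 kg O₂/d

Observed yield with endogenous decay: Y_obs = Y / (1 + k_d·θ_c) = 0.332 / (1 + 0.0411 × 7.88) = 0.332 / 1.324 = 0.2508 g VSS/g bCOD.
Substrate removed = Q·(S₀ − S) = 3190 m³/d × (888 − 20.7) g/m³ = 2.77×10^6 g/d = 2767 kg/d.
Biomass synthesised: P_X = Y_obs × 2767 = 693.8 kg VSS/d.
R_O = Q·ΔS − 1.42 P_X = 2767 − 985.2 = 1781 kg O₂/d.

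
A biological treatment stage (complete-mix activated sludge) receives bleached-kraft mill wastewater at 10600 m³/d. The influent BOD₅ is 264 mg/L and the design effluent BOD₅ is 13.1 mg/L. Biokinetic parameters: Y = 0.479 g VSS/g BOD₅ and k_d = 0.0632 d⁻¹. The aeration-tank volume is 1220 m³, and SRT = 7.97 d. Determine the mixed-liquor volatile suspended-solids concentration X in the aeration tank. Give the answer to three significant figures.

X = Y·Q·ΔS·θ_c / [V·(1 + k_d θ_c)] = 0.479 × 10600 × (264 − 13.1) × 7.97 / [1220 × (1 + 0.0632 × 7.97)] = 5534 mg/L.

X ≈ 5530 mg/L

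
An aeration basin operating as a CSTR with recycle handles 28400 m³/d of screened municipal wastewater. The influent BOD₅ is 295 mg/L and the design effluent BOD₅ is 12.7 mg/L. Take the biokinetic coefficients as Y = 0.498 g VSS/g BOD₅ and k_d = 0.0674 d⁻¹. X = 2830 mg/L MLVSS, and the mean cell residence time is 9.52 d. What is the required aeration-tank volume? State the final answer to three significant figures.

V ≈ 8180 m³

Rearranging the biomass balance for a CMAS with decay, V = Y·Q·ΔS·θ_c / [X·(1+k_d θ_c)] = 0.498 × 28400 × (295 − 12.7) × 9.52 / [2830 × (1 + 0.0674 × 9.52)] = 3.8×10^7 / 4646 = 8181 m³.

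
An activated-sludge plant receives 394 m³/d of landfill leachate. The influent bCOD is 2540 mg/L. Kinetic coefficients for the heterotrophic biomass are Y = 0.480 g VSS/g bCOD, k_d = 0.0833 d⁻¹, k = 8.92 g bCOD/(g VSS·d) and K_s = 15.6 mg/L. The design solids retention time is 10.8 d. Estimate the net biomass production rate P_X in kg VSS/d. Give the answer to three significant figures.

P_X ≈ 253 kg VSS/d

From the Monod/SRT balance for a CMAS, S = K_s·(1+k_d θ_c)/[θ_c·(Y k − k_d) − 1] = 15.6 × (1 + 0.0833 × 10.8) / [10.8 × (0.480 × 8.92 − 0.0833) − 1] = 29.63 / 44.34 = 0.6683 mg/L.
Observed yield with endogenous decay: Y_obs = Y / (1 + k_d·θ_c) = 0.480 / (1 + 0.0833 × 10.8) = 0.480 / 1.900 = 0.2527 g VSS/g bCOD.
Substrate removed = Q·(S₀ − S) = 394 m³/d × (2540 − 0.668) g/m³ = 1×10^6 g/d = 1000 kg/d.
Net biomass production P_X = Y_obs × Q·(S₀ − S) = 0.2527 × 1000 = 252.8 kg VSS/d.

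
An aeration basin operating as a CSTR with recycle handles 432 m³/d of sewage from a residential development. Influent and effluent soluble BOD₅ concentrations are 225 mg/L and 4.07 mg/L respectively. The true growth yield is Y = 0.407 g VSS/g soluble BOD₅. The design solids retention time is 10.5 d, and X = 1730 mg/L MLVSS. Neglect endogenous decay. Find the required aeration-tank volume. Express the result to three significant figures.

With k_d = 0 the design equation reduces to V = Y Q (S₀−S) θ_c / X = 0.407 × 432 × (225 − 4.07) × 10.5 / 1730 = 235.8 m³.

V ≈ 236 m³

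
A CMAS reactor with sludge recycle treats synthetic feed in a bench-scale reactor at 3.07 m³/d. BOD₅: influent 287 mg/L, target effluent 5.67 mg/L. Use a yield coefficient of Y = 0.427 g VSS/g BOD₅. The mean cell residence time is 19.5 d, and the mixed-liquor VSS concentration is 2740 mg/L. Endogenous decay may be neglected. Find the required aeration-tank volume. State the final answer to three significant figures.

V ≈ 2.62 m³

V·X = Y·Q·ΔS·θ_c gives V = 0.427 × 3.07 × (287 − 5.67) × 19.5 / 2740 = 2.625 m³.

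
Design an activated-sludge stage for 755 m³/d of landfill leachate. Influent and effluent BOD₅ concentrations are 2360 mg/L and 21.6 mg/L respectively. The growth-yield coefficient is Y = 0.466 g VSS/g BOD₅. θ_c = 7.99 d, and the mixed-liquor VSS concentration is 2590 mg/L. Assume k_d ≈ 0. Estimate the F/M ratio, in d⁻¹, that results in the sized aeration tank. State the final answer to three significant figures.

With k_d = 0 the design equation reduces to V = Y Q (S₀−S) θ_c / X = 0.466 × 755 × (2360 − 21.6) × 7.99 / 2590 = 2538 m³.
Food-to-microorganism ratio F/M = Q S₀ / (V X) = 755 × 2360 / (2538 × 2590) = 0.2711 d⁻¹.

F/M ≈ 0.271 d⁻¹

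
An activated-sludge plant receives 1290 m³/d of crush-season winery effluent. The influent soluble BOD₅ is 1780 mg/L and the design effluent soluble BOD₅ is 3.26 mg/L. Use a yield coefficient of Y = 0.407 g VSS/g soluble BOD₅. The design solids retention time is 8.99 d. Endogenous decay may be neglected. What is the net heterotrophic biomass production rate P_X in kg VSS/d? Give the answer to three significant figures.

With endogenous decay neglected, the observed yield equals the true yield: Y_obs = Y = 0.407 g VSS/g soluble BOD₅.
Q·(S₀ − S) = 1290 × (1780 − 3.26) × 10⁻³ = 2292 kg/d removed.
Net biomass production P_X = Y_obs × Q·(S₀ − S) = 0.4070 × 2292 = 932.8 kg VSS/d.

P_X ≈ 933 kg VSS/d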